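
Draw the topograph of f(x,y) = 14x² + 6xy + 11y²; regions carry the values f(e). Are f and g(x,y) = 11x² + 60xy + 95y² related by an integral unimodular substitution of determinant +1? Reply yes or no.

D₁ = -580, D₂ = -580
f: flip: (14,6,11)→(11,-6,14)
f: reduced (well bottom): (11,-6,14) with a≤c, −a<b≤a
g: translate: b→-6 (≡60 mod 22), so (11,60,95)→(11,-6,14)
g: reduced (well bottom): (11,-6,14) with a≤c, −a<b≤a
reduced forms (11, -6, 14) vs (11, -6, 14) ⇒ equivalent

yes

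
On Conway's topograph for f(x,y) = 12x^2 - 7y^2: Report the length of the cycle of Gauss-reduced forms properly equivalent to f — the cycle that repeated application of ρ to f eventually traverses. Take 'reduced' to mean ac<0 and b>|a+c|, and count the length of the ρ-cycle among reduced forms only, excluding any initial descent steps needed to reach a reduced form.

D = 336, ⌊√D⌋ = 18
descent: ρ → (-7,14,5)  [lands on river]
river: ρ → (5,16,-4)
river: ρ → (-4,16,5)
river: ρ → (5,14,-7)
ρ-cycle length = 4 (tail of 1 descent step not counted)

4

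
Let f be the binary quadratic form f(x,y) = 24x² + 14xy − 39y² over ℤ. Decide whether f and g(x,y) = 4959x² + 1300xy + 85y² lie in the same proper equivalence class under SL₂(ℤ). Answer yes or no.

D₁ = 3940, D₂ = 3940
river cycle of f (length 10): (24, 62, -1), (-1, 62, 24), (24, 34, -29), (-29, 24, 29), (29, 34, -24), (-24, 62, 1), (1, 62, -24), (-24, 34, 29), (29, 24, -29), (-29, 34, 24)
river cycle of g (length 10): (-1, 62, 24), (24, 34, -29), (-29, 24, 29), (29, 34, -24), (-24, 62, 1), (1, 62, -24), (-24, 34, 29), (29, 24, -29), (-29, 34, 24), (24, 62, -1)
cycles coincide ⇒ equivalent

yes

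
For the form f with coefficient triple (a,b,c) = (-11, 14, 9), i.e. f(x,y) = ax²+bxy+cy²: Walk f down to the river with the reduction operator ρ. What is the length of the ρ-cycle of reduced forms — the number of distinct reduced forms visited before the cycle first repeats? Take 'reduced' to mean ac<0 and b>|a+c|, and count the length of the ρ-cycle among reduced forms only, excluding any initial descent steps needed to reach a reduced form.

D = 592, ⌊√D⌋ = 24
river: ρ → (9,22,-3)
river: ρ → (-3,20,16)
river: ρ → (16,12,-7)
river: ρ → (-7,16,12)
river: ρ → (12,8,-11)
river: ρ → (-11,14,9)
ρ-cycle length = 6 (tail of 0 descent steps not counted)

6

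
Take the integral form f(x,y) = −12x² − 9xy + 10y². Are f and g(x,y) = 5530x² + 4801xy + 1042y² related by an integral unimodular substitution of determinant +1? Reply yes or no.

D₁ = 561, D₂ = 561
river cycle of f (length 16): (10, 9, -12), (-12, 15, 7), (7, 13, -14), (-14, 15, 6), (6, 21, -5), (-5, 19, 10), (10, 21, -3), (-3, 21, 10), (10, 19, -5), (-5, 21, 6), … (6 more)
river cycle of g (length 16): (7, 13, -14), (-14, 15, 6), (6, 21, -5), (-5, 19, 10), (10, 21, -3), (-3, 21, 10), (10, 19, -5), (-5, 21, 6), (6, 15, -14), (-14, 13, 7), … (6 more)
cycles coincide ⇒ equivalent

yes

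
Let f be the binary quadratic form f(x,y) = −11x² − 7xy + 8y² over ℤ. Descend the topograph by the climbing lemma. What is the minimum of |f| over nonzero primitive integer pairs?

descent: ρ → (8,7,-11)  [lands on river]
river: ρ → (-11,15,4)
river: ρ → (4,17,-7)
river: ρ → (-7,11,10)
river: ρ → (10,9,-8)
river: ρ → (-8,7,11)
river: ρ → (11,15,-4)
river: ρ → (-4,17,7)
river: ρ → (7,11,-10)
river: ρ → (-10,9,8)
closes: descent 1, river 10
min |a| on river = 4

4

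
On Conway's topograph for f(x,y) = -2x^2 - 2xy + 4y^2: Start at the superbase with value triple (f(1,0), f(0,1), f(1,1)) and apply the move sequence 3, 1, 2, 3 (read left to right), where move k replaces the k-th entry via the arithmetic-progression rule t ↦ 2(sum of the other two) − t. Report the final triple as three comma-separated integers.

start (-2,4,0) = (f(1,0),f(0,1),f(1,1))
replace slot 3: 2·((-2)+4) − 0 = 4 → (-2,4,4)
replace slot 1: 2·(4+4) − (-2) = 18 → (18,4,4)
replace slot 2: 2·(18+4) − 4 = 40 → (18,40,4)
replace slot 3: 2·(18+40) − 4 = 112 → (18,40,112)

18,40,112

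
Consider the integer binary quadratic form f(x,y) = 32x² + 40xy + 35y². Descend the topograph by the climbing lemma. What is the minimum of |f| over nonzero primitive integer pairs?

translate: b→-24 (≡40 mod 64), so (32,40,35)→(32,-24,27)
flip: (32,-24,27)→(27,24,32)
reduced (well bottom): (27,24,32) with a≤c, −a<b≤a
well minimum = a = 27

27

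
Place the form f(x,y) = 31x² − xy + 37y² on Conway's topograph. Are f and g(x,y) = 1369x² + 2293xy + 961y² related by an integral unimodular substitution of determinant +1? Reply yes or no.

D₁ = -4587, D₂ = -4587
f: reduced (well bottom): (31,-1,37) with a≤c, −a<b≤a
g: translate: b→-445 (≡2293 mod 2738), so (1369,2293,961)→(1369,-445,37)
g: flip: (1369,-445,37)→(37,445,1369)
g: translate: b→1 (≡445 mod 74), so (37,445,1369)→(37,1,31)
g: flip: (37,1,31)→(31,-1,37)
g: reduced (well bottom): (31,-1,37) with a≤c, −a<b≤a
reduced forms (31, -1, 37) vs (31, -1, 37) ⇒ equivalent

yes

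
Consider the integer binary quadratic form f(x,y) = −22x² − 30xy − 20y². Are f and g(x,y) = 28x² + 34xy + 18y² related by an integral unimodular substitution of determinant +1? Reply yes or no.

D₁ = -860, D₂ = -860
f is negative-definite; reduce −f:
−f: translate: b→-14 (≡30 mod 44), so (22,30,20)→(22,-14,12)
−f: flip: (22,-14,12)→(12,14,22)
−f: translate: b→-10 (≡14 mod 24), so (12,14,22)→(12,-10,20)
−f: reduced (well bottom): (12,-10,20) with a≤c, −a<b≤a
flip sign back: reduced form of f is (-12,10,-20)
g: translate: b→-22 (≡34 mod 56), so (28,34,18)→(28,-22,12)
g: flip: (28,-22,12)→(12,22,28)
g: translate: b→-2 (≡22 mod 24), so (12,22,28)→(12,-2,18)
g: reduced (well bottom): (12,-2,18) with a≤c, −a<b≤a
reduced forms (-12, 10, -20) vs (12, -2, 18) ⇒ inequivalent

no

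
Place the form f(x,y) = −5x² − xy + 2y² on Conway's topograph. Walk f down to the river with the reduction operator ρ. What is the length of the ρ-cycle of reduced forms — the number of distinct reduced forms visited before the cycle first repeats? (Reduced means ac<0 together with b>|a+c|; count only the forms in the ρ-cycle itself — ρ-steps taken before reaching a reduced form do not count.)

D = 41, ⌊√D⌋ = 6
descent: ρ → (2,5,-2)  [lands on river]
river: ρ → (-2,3,4)
river: ρ → (4,5,-1)
river: ρ → (-1,5,4)
river: ρ → (4,3,-2)
river: ρ → (-2,5,2)
river: ρ → (2,3,-4)
river: ρ → (-4,5,1)
river: ρ → (1,5,-4)
river: ρ → (-4,3,2)
ρ-cycle length = 10 (tail of 1 descent step not counted)

10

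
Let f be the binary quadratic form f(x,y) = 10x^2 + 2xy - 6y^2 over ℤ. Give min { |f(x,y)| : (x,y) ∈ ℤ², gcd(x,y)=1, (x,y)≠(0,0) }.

descent: ρ → (-6,10,6)  [lands on river]
river: ρ → (6,14,-2)
river: ρ → (-2,14,6)
river: ρ → (6,10,-6)
river: ρ → (-6,14,2)
river: ρ → (2,14,-6)
closes: descent 1, river 6
min |a| on river = 2

2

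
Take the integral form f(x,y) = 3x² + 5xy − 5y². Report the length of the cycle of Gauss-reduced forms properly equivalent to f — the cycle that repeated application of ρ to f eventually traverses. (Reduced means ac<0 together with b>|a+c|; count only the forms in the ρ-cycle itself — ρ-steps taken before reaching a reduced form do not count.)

D = 85, ⌊√D⌋ = 9
river: ρ → (-5,5,3)
river: ρ → (3,7,-3)
river: ρ → (-3,5,5)
river: ρ → (5,5,-3)
river: ρ → (-3,7,3)
river: ρ → (3,5,-5)
ρ-cycle length = 6 (tail of 0 descent steps not counted)

6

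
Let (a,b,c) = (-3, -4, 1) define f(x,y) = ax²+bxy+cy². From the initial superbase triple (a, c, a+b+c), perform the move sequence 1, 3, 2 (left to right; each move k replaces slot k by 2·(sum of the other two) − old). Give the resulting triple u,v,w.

start (-3,1,-6) = (f(1,0),f(0,1),f(1,1))
replace slot 1: 2·(1+(-6)) − (-3) = -7 → (-7,1,-6)
replace slot 3: 2·((-7)+1) − (-6) = -6 → (-7,1,-6)
replace slot 2: 2·((-7)+(-6)) − 1 = -27 → (-7,-27,-6)

-7,-27,-6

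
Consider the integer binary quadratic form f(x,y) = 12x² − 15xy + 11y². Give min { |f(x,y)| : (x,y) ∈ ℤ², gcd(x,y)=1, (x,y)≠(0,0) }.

translate: b→9 (≡-15 mod 24), so (12,-15,11)→(12,9,8)
flip: (12,9,8)→(8,-9,12)
translate: b→7 (≡-9 mod 16), so (8,-9,12)→(8,7,11)
reduced (well bottom): (8,7,11) with a≤c, −a<b≤a
well minimum = a = 8

8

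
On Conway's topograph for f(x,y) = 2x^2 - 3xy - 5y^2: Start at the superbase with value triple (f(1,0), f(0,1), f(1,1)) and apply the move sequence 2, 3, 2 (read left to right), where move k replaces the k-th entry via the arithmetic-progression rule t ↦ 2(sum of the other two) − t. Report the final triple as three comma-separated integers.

start (2,-5,-6) = (f(1,0),f(0,1),f(1,1))
replace slot 2: 2·(2+(-6)) − (-5) = -3 → (2,-3,-6)
replace slot 3: 2·(2+(-3)) − (-6) = 4 → (2,-3,4)
replace slot 2: 2·(2+4) − (-3) = 15 → (2,15,4)

2,15,4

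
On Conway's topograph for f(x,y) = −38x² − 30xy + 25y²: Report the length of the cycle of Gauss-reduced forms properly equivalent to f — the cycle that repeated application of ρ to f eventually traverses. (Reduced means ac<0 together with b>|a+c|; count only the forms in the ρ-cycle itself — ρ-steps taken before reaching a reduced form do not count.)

D = 4700, ⌊√D⌋ = 68
descent: ρ → (25,30,-38)  [lands on river]
river: ρ → (-38,46,17)
river: ρ → (17,56,-23)
river: ρ → (-23,36,37)
river: ρ → (37,38,-22)
river: ρ → (-22,50,25)
river: ρ → (25,50,-22)
river: ρ → (-22,38,37)
river: ρ → (37,36,-23)
river: ρ → (-23,56,17)
river: ρ → (17,46,-38)
river: ρ → (-38,30,25)
river: ρ → (25,20,-43)
river: ρ → (-43,66,2)
river: ρ → (2,66,-43)
river: ρ → (-43,20,25)
ρ-cycle length = 16 (tail of 1 descent step not counted)

16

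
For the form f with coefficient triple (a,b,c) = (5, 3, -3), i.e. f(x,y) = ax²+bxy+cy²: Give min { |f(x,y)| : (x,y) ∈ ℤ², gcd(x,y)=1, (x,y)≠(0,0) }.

river: ρ → (-3,3,5)
river: ρ → (5,7,-1)
river: ρ → (-1,7,5)
river: ρ → (5,3,-3)
closes: descent 0, river 4
min |a| on river = 1

1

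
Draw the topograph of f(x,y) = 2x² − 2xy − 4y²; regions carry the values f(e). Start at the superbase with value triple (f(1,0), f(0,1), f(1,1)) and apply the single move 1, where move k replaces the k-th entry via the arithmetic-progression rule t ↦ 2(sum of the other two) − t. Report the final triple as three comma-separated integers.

start (2,-4,-4) = (f(1,0),f(0,1),f(1,1))
replace slot 1: 2·((-4)+(-4)) − 2 = -18 → (-18,-4,-4)

-18,-4,-4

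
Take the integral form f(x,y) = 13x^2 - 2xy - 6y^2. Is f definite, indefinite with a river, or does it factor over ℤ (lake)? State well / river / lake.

D = b²−4ac = (-2)² − 4·13·(-6) = 316
D > 0 non-square ⇒ indefinite ⇒ periodic river

river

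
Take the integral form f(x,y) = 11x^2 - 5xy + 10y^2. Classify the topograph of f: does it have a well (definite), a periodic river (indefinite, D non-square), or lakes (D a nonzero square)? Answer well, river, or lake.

D = b²−4ac = (-5)² − 4·11·10 = -415
D < 0 ⇒ definite ⇒ every region one sign ⇒ single well

well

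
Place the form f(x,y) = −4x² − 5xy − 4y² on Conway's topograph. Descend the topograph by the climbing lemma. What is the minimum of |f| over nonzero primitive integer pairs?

translate: b→-3 (≡5 mod 8), so (4,5,4)→(4,-3,3)
flip: (4,-3,3)→(3,3,4)
reduced (well bottom): (3,3,4) with a≤c, −a<b≤a
well minimum |f| = |-3| = 3 (negative-definite)

3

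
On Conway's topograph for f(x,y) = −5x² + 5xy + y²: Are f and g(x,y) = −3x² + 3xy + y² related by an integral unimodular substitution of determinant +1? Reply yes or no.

D₁ = 45, D₂ = 21
discriminants differ ⇒ not SL₂(ℤ)-equivalent

no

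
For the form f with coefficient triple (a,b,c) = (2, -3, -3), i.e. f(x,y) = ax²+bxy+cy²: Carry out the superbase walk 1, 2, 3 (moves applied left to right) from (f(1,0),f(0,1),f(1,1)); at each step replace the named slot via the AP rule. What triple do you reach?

start (2,-3,-4) = (f(1,0),f(0,1),f(1,1))
replace slot 1: 2·((-3)+(-4)) − 2 = -16 → (-16,-3,-4)
replace slot 2: 2·((-16)+(-4)) − (-3) = -37 → (-16,-37,-4)
replace slot 3: 2·((-16)+(-37)) − (-4) = -102 → (-16,-37,-102)

-16,-37,-102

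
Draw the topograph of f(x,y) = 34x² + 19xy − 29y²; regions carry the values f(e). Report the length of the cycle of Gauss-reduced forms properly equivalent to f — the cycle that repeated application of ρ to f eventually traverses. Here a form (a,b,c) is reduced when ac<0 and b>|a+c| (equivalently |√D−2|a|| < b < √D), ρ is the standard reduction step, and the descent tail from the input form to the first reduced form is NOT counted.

D = 4305, ⌊√D⌋ = 65
river: ρ → (-29,39,24)
river: ρ → (24,57,-11)
river: ρ → (-11,53,34)
river: ρ → (34,15,-30)
river: ρ → (-30,45,19)
river: ρ → (19,31,-44)
river: ρ → (-44,57,6)
river: ρ → (6,63,-14)
river: ρ → (-14,49,34)
river: ρ → (34,19,-29)
ρ-cycle length = 10 (tail of 0 descent steps not counted)

10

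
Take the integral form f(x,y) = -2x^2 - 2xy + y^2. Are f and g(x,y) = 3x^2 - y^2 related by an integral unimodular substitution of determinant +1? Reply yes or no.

D₁ = 12, D₂ = 12
river cycle of f (length 2): (1, 2, -2), (-2, 2, 1)
river cycle of g (length 2): (-1, 2, 2), (2, 2, -1)
cycles differ ⇒ inequivalent

no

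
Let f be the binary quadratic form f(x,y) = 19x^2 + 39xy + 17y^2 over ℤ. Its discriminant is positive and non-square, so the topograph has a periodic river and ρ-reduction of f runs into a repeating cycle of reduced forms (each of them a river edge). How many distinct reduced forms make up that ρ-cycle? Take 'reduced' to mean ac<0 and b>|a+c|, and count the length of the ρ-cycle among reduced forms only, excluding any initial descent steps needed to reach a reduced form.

D = 229, ⌊√D⌋ = 15
descent: ρ → (17,-5,-3)
descent: ρ → (-3,11,9)  [lands on river]
river: ρ → (9,7,-5)
river: ρ → (-5,13,3)
river: ρ → (3,11,-9)
river: ρ → (-9,7,5)
river: ρ → (5,13,-3)
ρ-cycle length = 6 (tail of 2 descent steps not counted)

6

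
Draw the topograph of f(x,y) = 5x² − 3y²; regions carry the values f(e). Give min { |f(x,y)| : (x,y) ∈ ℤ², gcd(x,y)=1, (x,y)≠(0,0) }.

descent: ρ → (-3,6,2)  [lands on river]
river: ρ → (2,6,-3)
closes: descent 1, river 2
min |a| on river = 2

2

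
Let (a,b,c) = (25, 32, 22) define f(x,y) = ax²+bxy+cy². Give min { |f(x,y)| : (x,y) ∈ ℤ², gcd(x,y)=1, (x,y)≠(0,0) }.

translate: b→-18 (≡32 mod 50), so (25,32,22)→(25,-18,15)
flip: (25,-18,15)→(15,18,25)
translate: b→-12 (≡18 mod 30), so (15,18,25)→(15,-12,22)
reduced (well bottom): (15,-12,22) with a≤c, −a<b≤a
well minimum = a = 15

15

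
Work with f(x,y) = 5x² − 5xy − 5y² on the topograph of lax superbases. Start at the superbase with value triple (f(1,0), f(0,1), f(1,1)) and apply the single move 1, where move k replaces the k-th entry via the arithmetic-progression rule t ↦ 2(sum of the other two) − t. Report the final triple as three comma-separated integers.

start (5,-5,-5) = (f(1,0),f(0,1),f(1,1))
replace slot 1: 2·((-5)+(-5)) − 5 = -25 → (-25,-5,-5)

-25,-5,-5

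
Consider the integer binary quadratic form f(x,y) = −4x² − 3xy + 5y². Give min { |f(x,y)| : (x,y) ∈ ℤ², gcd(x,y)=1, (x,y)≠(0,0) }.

descent: ρ → (5,3,-4)  [lands on river]
river: ρ → (-4,5,4)
river: ρ → (4,3,-5)
river: ρ → (-5,7,2)
river: ρ → (2,9,-1)
river: ρ → (-1,9,2)
river: ρ → (2,7,-5)
river: ρ → (-5,3,4)
river: ρ → (4,5,-4)
river: ρ → (-4,3,5)
river: ρ → (5,7,-2)
river: ρ → (-2,9,1)
river: ρ → (1,9,-2)
river: ρ → (-2,7,5)
closes: descent 1, river 14
min |a| on river = 1

1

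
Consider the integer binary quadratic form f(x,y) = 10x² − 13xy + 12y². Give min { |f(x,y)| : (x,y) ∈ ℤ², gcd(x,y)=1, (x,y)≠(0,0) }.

translate: b→7 (≡-13 mod 20), so (10,-13,12)→(10,7,9)
flip: (10,7,9)→(9,-7,10)
reduced (well bottom): (9,-7,10) with a≤c, −a<b≤a
well minimum = a = 9

9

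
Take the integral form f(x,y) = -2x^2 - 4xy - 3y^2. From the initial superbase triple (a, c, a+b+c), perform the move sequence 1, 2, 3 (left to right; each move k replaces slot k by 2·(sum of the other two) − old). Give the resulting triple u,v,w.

start (-2,-3,-9) = (f(1,0),f(0,1),f(1,1))
replace slot 1: 2·((-3)+(-9)) − (-2) = -22 → (-22,-3,-9)
replace slot 2: 2·((-22)+(-9)) − (-3) = -59 → (-22,-59,-9)
replace slot 3: 2·((-22)+(-59)) − (-9) = -153 → (-22,-59,-153)

-22,-59,-153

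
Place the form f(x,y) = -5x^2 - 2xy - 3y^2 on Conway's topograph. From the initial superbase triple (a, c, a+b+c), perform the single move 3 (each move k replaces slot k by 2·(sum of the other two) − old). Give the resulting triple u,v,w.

start (-5,-3,-10) = (f(1,0),f(0,1),f(1,1))
replace slot 3: 2·((-5)+(-3)) − (-10) = -6 → (-5,-3,-6)

-5,-3,-6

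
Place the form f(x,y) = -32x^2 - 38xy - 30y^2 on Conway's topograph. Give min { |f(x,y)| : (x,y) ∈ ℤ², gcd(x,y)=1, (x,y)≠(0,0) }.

translate: b→-26 (≡38 mod 64), so (32,38,30)→(32,-26,24)
flip: (32,-26,24)→(24,26,32)
translate: b→-22 (≡26 mod 48), so (24,26,32)→(24,-22,30)
reduced (well bottom): (24,-22,30) with a≤c, −a<b≤a
well minimum |f| = |-24| = 24 (negative-definite)

24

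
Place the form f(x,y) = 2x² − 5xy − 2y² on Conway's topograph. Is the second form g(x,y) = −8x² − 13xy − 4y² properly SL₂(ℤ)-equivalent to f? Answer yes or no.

D₁ = 41, D₂ = 41
river cycle of f (length 10): (-2, 5, 2), (2, 3, -4), (-4, 5, 1), (1, 5, -4), (-4, 3, 2), (2, 5, -2), (-2, 3, 4), (4, 5, -1), (-1, 5, 4), (4, 3, -2)
river cycle of g (length 10): (-4, 5, 1), (1, 5, -4), (-4, 3, 2), (2, 5, -2), (-2, 3, 4), (4, 5, -1), (-1, 5, 4), (4, 3, -2), (-2, 5, 2), (2, 3, -4)
cycles coincide ⇒ equivalent

yes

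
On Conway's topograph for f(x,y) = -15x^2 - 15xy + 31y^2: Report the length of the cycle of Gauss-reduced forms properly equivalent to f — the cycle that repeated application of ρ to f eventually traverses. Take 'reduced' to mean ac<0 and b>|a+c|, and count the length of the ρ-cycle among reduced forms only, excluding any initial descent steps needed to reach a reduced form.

D = 2085, ⌊√D⌋ = 45
descent: ρ → (31,15,-15)
descent: ρ → (-15,45,1)  [lands on river]
river: ρ → (1,45,-15)
ρ-cycle length = 2 (tail of 2 descent steps not counted)

2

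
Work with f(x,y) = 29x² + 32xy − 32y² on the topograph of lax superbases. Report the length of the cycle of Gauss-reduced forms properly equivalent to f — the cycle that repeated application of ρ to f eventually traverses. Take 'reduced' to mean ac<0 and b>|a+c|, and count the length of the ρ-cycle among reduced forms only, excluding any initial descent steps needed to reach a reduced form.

D = 4736, ⌊√D⌋ = 68
river: ρ → (-32,32,29)
river: ρ → (29,26,-35)
river: ρ → (-35,44,20)
river: ρ → (20,36,-43)
river: ρ → (-43,50,13)
river: ρ → (13,54,-35)
river: ρ → (-35,16,32)
river: ρ → (32,48,-19)
river: ρ → (-19,66,5)
river: ρ → (5,64,-32)
river: ρ → (-32,64,5)
river: ρ → (5,66,-19)
river: ρ → (-19,48,32)
river: ρ → (32,16,-35)
river: ρ → (-35,54,13)
river: ρ → (13,50,-43)
river: ρ → (-43,36,20)
river: ρ → (20,44,-35)
river: ρ → (-35,26,29)
river: ρ → (29,32,-32)
ρ-cycle length = 20 (tail of 0 descent steps not counted)

20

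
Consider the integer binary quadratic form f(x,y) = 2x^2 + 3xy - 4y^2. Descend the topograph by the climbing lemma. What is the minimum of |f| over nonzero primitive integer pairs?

river: ρ → (-4,5,1)
river: ρ → (1,5,-4)
river: ρ → (-4,3,2)
river: ρ → (2,5,-2)
river: ρ → (-2,3,4)
river: ρ → (4,5,-1)
river: ρ → (-1,5,4)
river: ρ → (4,3,-2)
river: ρ → (-2,5,2)
river: ρ → (2,3,-4)
closes: descent 0, river 10
min |a| on river = 1

1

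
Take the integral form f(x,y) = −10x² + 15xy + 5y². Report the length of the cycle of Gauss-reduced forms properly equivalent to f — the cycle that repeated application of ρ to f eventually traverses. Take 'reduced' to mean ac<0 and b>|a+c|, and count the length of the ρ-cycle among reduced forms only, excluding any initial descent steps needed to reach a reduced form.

D = 425, ⌊√D⌋ = 20
river: ρ → (5,15,-10)
river: ρ → (-10,5,10)
river: ρ → (10,15,-5)
river: ρ → (-5,15,10)
river: ρ → (10,5,-10)
river: ρ → (-10,15,5)
ρ-cycle length = 6 (tail of 0 descent steps not counted)

6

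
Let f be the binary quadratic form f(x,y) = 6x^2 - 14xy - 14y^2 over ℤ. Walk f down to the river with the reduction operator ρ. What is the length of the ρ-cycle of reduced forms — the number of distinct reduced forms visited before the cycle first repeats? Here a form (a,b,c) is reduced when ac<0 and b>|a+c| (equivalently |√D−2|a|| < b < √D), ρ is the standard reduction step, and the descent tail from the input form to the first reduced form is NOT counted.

D = 532, ⌊√D⌋ = 23
descent: ρ → (-14,14,6)  [lands on river]
river: ρ → (6,22,-2)
river: ρ → (-2,22,6)
river: ρ → (6,14,-14)
ρ-cycle length = 4 (tail of 1 descent step not counted)

4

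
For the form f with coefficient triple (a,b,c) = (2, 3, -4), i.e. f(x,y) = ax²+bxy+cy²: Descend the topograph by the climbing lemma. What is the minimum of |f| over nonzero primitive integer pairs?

river: ρ → (-4,5,1)
river: ρ → (1,5,-4)
river: ρ → (-4,3,2)
river: ρ → (2,5,-2)
river: ρ → (-2,3,4)
river: ρ → (4,5,-1)
river: ρ → (-1,5,4)
river: ρ → (4,3,-2)
river: ρ → (-2,5,2)
river: ρ → (2,3,-4)
closes: descent 0, river 10
min |a| on river = 1

1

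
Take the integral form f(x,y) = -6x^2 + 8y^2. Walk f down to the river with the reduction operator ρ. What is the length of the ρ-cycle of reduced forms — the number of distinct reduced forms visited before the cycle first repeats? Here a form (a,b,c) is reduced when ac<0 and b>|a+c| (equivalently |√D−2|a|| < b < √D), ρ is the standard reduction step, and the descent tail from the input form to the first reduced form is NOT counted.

D = 192, ⌊√D⌋ = 13
descent: ρ → (8,0,-6)
descent: ρ → (-6,12,2)  [lands on river]
river: ρ → (2,12,-6)
ρ-cycle length = 2 (tail of 2 descent steps not counted)

2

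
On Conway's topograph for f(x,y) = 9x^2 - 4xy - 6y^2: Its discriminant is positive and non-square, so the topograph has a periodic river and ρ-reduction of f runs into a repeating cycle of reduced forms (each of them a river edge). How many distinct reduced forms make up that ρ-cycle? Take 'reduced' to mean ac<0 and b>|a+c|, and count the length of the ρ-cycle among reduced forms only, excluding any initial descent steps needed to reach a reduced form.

D = 232, ⌊√D⌋ = 15
descent: ρ → (-6,4,9)  [lands on river]
river: ρ → (9,14,-1)
river: ρ → (-1,14,9)
river: ρ → (9,4,-6)
river: ρ → (-6,8,7)
river: ρ → (7,6,-7)
river: ρ → (-7,8,6)
river: ρ → (6,4,-9)
river: ρ → (-9,14,1)
river: ρ → (1,14,-9)
river: ρ → (-9,4,6)
river: ρ → (6,8,-7)
river: ρ → (-7,6,7)
river: ρ → (7,8,-6)
ρ-cycle length = 14 (tail of 1 descent step not counted)

14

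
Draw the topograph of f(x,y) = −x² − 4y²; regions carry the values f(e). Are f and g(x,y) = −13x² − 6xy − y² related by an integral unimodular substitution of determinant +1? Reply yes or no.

D₁ = -16, D₂ = -16
f is negative-definite; reduce −f:
−f: reduced (well bottom): (1,0,4) with a≤c, −a<b≤a
flip sign back: reduced form of f is (-1,0,-4)
g is negative-definite; reduce −g:
−g: flip: (13,6,1)→(1,-6,13)
−g: translate: b→0 (≡-6 mod 2), so (1,-6,13)→(1,0,4)
−g: reduced (well bottom): (1,0,4) with a≤c, −a<b≤a
flip sign back: reduced form of g is (-1,0,-4)
reduced forms (-1, 0, -4) vs (-1, 0, -4) ⇒ equivalent

yes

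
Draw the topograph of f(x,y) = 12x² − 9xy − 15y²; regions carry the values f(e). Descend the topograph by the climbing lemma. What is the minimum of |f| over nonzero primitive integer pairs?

descent: ρ → (-15,9,12)  [lands on river]
river: ρ → (12,15,-12)
river: ρ → (-12,9,15)
river: ρ → (15,21,-6)
river: ρ → (-6,27,3)
river: ρ → (3,27,-6)
river: ρ → (-6,21,15)
river: ρ → (15,9,-12)
river: ρ → (-12,15,12)
river: ρ → (12,9,-15)
river: ρ → (-15,21,6)
river: ρ → (6,27,-3)
river: ρ → (-3,27,6)
river: ρ → (6,21,-15)
closes: descent 1, river 14
min |a| on river = 3

3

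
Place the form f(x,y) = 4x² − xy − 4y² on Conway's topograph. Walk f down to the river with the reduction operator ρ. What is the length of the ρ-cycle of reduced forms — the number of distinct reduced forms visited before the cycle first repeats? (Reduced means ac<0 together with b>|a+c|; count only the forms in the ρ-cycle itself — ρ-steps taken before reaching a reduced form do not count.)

D = 65, ⌊√D⌋ = 8
descent: ρ → (-4,1,4)  [lands on river]
river: ρ → (4,7,-1)
river: ρ → (-1,7,4)
river: ρ → (4,1,-4)
river: ρ → (-4,7,1)
river: ρ → (1,7,-4)
ρ-cycle length = 6 (tail of 1 descent step not counted)

6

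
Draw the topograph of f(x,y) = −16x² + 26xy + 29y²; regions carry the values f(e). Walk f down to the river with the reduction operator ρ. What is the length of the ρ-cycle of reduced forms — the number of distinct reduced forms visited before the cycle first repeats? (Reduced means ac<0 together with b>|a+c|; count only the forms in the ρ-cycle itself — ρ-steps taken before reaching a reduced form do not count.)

D = 2532, ⌊√D⌋ = 50
river: ρ → (29,32,-13)
river: ρ → (-13,46,8)
river: ρ → (8,50,-1)
river: ρ → (-1,50,8)
river: ρ → (8,46,-13)
river: ρ → (-13,32,29)
river: ρ → (29,26,-16)
river: ρ → (-16,38,17)
river: ρ → (17,30,-24)
river: ρ → (-24,18,23)
river: ρ → (23,28,-19)
river: ρ → (-19,48,3)
river: ρ → (3,48,-19)
river: ρ → (-19,28,23)
river: ρ → (23,18,-24)
river: ρ → (-24,30,17)
river: ρ → (17,38,-16)
river: ρ → (-16,26,29)
ρ-cycle length = 18 (tail of 0 descent steps not counted)

18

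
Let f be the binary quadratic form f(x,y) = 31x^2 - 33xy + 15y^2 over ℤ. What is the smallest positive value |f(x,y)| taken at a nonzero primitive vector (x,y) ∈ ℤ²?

translate: b→29 (≡-33 mod 62), so (31,-33,15)→(31,29,13)
flip: (31,29,13)→(13,-29,31)
translate: b→-3 (≡-29 mod 26), so (13,-29,31)→(13,-3,15)
reduced (well bottom): (13,-3,15) with a≤c, −a<b≤a
well minimum = a = 13

13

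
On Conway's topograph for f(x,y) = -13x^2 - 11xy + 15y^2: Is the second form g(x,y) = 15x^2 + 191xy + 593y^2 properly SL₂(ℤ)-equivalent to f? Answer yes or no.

D₁ = 901, D₂ = 901
river cycle of f (length 14): (15, 11, -13), (-13, 15, 13), (13, 11, -15), (-15, 19, 9), (9, 17, -17), (-17, 17, 9), (9, 19, -15), (-15, 11, 13), (13, 15, -13), (-13, 11, 15), … (4 more)
river cycle of g (length 14): (15, 11, -13), (-13, 15, 13), (13, 11, -15), (-15, 19, 9), (9, 17, -17), (-17, 17, 9), (9, 19, -15), (-15, 11, 13), (13, 15, -13), (-13, 11, 15), … (4 more)
cycles coincide ⇒ equivalent

yes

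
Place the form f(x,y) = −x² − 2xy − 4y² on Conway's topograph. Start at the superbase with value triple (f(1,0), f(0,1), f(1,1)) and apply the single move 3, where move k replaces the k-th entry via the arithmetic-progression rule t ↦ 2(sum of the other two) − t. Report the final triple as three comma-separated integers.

start (-1,-4,-7) = (f(1,0),f(0,1),f(1,1))
replace slot 3: 2·((-1)+(-4)) − (-7) = -3 → (-1,-4,-3)

-1,-4,-3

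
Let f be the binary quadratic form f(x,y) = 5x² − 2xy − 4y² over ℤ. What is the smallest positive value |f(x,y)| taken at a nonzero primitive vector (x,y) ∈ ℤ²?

descent: ρ → (-4,2,5)  [lands on river]
river: ρ → (5,8,-1)
river: ρ → (-1,8,5)
river: ρ → (5,2,-4)
river: ρ → (-4,6,3)
river: ρ → (3,6,-4)
closes: descent 1, river 6
min |a| on river = 1

1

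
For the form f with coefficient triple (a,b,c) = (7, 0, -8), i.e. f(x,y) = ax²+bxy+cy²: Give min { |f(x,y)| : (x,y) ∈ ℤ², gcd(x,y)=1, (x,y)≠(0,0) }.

descent: ρ → (-8,0,7)
descent: ρ → (7,14,-1)  [lands on river]
river: ρ → (-1,14,7)
closes: descent 2, river 2
min |a| on river = 1

1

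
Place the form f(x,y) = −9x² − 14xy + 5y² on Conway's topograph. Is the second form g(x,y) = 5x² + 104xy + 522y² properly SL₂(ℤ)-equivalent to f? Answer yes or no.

D₁ = 376, D₂ = 376
river cycle of f (length 16): (5, 14, -9), (-9, 4, 10), (10, 16, -3), (-3, 14, 15), (15, 16, -2), (-2, 16, 15), (15, 14, -3), (-3, 16, 10), (10, 4, -9), (-9, 14, 5), … (6 more)
river cycle of g (length 16): (5, 14, -9), (-9, 4, 10), (10, 16, -3), (-3, 14, 15), (15, 16, -2), (-2, 16, 15), (15, 14, -3), (-3, 16, 10), (10, 4, -9), (-9, 14, 5), … (6 more)
cycles coincide ⇒ equivalent

yes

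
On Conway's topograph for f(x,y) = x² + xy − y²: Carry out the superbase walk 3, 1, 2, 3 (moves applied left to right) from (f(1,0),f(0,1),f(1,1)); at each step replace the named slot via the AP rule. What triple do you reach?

start (1,-1,1) = (f(1,0),f(0,1),f(1,1))
replace slot 3: 2·(1+(-1)) − 1 = -1 → (1,-1,-1)
replace slot 1: 2·((-1)+(-1)) − 1 = -5 → (-5,-1,-1)
replace slot 2: 2·((-5)+(-1)) − (-1) = -11 → (-5,-11,-1)
replace slot 3: 2·((-5)+(-11)) − (-1) = -31 → (-5,-11,-31)

-5,-11,-31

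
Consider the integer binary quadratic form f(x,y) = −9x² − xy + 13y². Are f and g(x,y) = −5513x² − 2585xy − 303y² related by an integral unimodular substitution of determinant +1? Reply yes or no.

D₁ = 469, D₂ = 469
river cycle of f (length 4): (-9, 17, 5), (5, 13, -15), (-15, 17, 3), (3, 19, -9)
river cycle of g (length 4): (5, 13, -15), (-15, 17, 3), (3, 19, -9), (-9, 17, 5)
cycles coincide ⇒ equivalent

yes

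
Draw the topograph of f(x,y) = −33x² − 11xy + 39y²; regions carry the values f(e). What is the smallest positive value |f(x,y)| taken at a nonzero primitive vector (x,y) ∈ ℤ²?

descent: ρ → (39,11,-33)  [lands on river]
river: ρ → (-33,55,17)
river: ρ → (17,47,-45)
river: ρ → (-45,43,19)
river: ρ → (19,71,-3)
river: ρ → (-3,67,65)
river: ρ → (65,63,-5)
river: ρ → (-5,67,39)
closes: descent 1, river 8
min |a| on river = 3

3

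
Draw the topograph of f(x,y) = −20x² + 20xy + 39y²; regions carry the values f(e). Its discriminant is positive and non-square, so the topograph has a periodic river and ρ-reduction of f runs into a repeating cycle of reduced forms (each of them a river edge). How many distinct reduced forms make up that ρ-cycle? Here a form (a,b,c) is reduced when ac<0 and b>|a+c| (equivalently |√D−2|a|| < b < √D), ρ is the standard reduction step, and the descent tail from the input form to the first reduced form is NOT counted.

D = 3520, ⌊√D⌋ = 59
river: ρ → (39,58,-1)
river: ρ → (-1,58,39)
river: ρ → (39,20,-20)
river: ρ → (-20,20,39)
ρ-cycle length = 4 (tail of 0 descent steps not counted)

4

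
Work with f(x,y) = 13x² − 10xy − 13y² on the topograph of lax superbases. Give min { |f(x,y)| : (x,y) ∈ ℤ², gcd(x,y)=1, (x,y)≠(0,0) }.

descent: ρ → (-13,10,13)  [lands on river]
river: ρ → (13,16,-10)
river: ρ → (-10,24,5)
river: ρ → (5,26,-5)
river: ρ → (-5,24,10)
river: ρ → (10,16,-13)
closes: descent 1, river 6
min |a| on river = 5

5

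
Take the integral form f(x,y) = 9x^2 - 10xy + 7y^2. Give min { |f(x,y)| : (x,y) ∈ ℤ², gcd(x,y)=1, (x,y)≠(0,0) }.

translate: b→8 (≡-10 mod 18), so (9,-10,7)→(9,8,6)
flip: (9,8,6)→(6,-8,9)
translate: b→4 (≡-8 mod 12), so (6,-8,9)→(6,4,7)
reduced (well bottom): (6,4,7) with a≤c, −a<b≤a
well minimum = a = 6

6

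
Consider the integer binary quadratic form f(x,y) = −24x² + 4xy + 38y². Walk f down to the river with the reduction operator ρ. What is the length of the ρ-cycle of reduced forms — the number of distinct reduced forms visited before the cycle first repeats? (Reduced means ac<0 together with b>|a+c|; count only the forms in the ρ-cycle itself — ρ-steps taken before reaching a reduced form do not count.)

D = 3664, ⌊√D⌋ = 60
descent: ρ → (38,-4,-24)
descent: ρ → (-24,52,10)  [lands on river]
river: ρ → (10,48,-34)
river: ρ → (-34,20,24)
river: ρ → (24,28,-30)
river: ρ → (-30,32,22)
river: ρ → (22,56,-6)
river: ρ → (-6,52,40)
river: ρ → (40,28,-18)
river: ρ → (-18,44,24)
river: ρ → (24,52,-10)
river: ρ → (-10,48,34)
river: ρ → (34,20,-24)
river: ρ → (-24,28,30)
river: ρ → (30,32,-22)
river: ρ → (-22,56,6)
river: ρ → (6,52,-40)
river: ρ → (-40,28,18)
river: ρ → (18,44,-24)
ρ-cycle length = 18 (tail of 2 descent steps not counted)

18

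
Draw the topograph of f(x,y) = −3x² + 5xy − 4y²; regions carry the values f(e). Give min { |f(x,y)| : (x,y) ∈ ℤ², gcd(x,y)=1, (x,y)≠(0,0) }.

translate: b→1 (≡-5 mod 6), so (3,-5,4)→(3,1,2)
flip: (3,1,2)→(2,-1,3)
reduced (well bottom): (2,-1,3) with a≤c, −a<b≤a
well minimum |f| = |-2| = 2 (negative-definite)

2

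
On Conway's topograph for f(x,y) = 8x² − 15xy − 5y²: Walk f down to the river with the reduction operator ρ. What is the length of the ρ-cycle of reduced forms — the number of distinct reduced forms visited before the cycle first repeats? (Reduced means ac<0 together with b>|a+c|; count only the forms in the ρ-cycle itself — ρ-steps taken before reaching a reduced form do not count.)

D = 385, ⌊√D⌋ = 19
descent: ρ → (-5,15,8)  [lands on river]
river: ρ → (8,17,-3)
river: ρ → (-3,19,2)
river: ρ → (2,17,-12)
river: ρ → (-12,7,7)
river: ρ → (7,7,-12)
river: ρ → (-12,17,2)
river: ρ → (2,19,-3)
river: ρ → (-3,17,8)
river: ρ → (8,15,-5)
ρ-cycle length = 10 (tail of 1 descent step not counted)

10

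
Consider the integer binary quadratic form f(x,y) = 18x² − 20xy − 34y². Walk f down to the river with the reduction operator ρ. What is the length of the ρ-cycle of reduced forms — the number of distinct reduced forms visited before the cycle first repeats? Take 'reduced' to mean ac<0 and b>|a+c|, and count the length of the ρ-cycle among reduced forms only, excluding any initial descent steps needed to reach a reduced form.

D = 2848, ⌊√D⌋ = 53
descent: ρ → (-34,20,18)  [lands on river]
river: ρ → (18,52,-2)
river: ρ → (-2,52,18)
river: ρ → (18,20,-34)
river: ρ → (-34,48,4)
river: ρ → (4,48,-34)
ρ-cycle length = 6 (tail of 1 descent step not counted)

6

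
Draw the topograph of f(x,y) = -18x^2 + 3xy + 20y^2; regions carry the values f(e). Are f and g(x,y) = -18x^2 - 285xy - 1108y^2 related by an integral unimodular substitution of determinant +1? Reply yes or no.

D₁ = 1449, D₂ = 1449
river cycle of f (length 20): (20, 37, -1), (-1, 37, 20), (20, 3, -18), (-18, 33, 5), (5, 37, -4), (-4, 35, 14), (14, 21, -18), (-18, 15, 17), (17, 19, -16), (-16, 13, 20), … (10 more)
river cycle of g (length 20): (-18, 3, 20), (20, 37, -1), (-1, 37, 20), (20, 3, -18), (-18, 33, 5), (5, 37, -4), (-4, 35, 14), (14, 21, -18), (-18, 15, 17), (17, 19, -16), … (10 more)
cycles coincide ⇒ equivalent

yes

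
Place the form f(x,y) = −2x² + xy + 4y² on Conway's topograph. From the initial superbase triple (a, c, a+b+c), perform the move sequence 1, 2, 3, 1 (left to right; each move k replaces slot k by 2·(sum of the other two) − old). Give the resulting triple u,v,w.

start (-2,4,3) = (f(1,0),f(0,1),f(1,1))
replace slot 1: 2·(4+3) − (-2) = 16 → (16,4,3)
replace slot 2: 2·(16+3) − 4 = 34 → (16,34,3)
replace slot 3: 2·(16+34) − 3 = 97 → (16,34,97)
replace slot 1: 2·(34+97) − 16 = 246 → (246,34,97)

246,34,97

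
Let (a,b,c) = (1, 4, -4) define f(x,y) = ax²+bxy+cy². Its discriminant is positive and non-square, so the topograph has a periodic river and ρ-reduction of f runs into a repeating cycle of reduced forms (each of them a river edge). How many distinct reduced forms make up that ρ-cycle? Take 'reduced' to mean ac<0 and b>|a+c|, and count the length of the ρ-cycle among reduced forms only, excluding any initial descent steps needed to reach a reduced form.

D = 32, ⌊√D⌋ = 5
river: ρ → (-4,4,1)
river: ρ → (1,4,-4)
ρ-cycle length = 2 (tail of 0 descent steps not counted)

2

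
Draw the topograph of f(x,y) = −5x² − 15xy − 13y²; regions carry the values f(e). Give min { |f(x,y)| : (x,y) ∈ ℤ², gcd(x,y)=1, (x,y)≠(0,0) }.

translate: b→5 (≡15 mod 10), so (5,15,13)→(5,5,3)
flip: (5,5,3)→(3,-5,5)
translate: b→1 (≡-5 mod 6), so (3,-5,5)→(3,1,3)
reduced (well bottom): (3,1,3) with a≤c, −a<b≤a
well minimum |f| = |-3| = 3 (negative-definite)

3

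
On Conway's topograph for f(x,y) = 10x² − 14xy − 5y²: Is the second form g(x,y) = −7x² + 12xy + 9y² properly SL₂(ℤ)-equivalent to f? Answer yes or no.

D₁ = 396, D₂ = 396
river cycle of f (length 4): (-5, 14, 10), (10, 6, -9), (-9, 12, 7), (7, 16, -5)
river cycle of g (length 4): (9, 6, -10), (-10, 14, 5), (5, 16, -7), (-7, 12, 9)
cycles differ ⇒ inequivalent

no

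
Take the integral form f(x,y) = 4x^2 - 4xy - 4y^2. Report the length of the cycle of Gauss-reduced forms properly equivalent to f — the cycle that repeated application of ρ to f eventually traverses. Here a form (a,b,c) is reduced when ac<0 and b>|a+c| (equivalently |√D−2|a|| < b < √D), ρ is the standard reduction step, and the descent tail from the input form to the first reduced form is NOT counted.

D = 80, ⌊√D⌋ = 8
descent: ρ → (-4,4,4)  [lands on river]
river: ρ → (4,4,-4)
ρ-cycle length = 2 (tail of 1 descent step not counted)

2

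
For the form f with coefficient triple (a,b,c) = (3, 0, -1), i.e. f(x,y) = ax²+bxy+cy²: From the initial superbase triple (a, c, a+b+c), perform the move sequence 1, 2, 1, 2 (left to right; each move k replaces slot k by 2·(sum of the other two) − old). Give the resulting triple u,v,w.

start (3,-1,2) = (f(1,0),f(0,1),f(1,1))
replace slot 1: 2·((-1)+2) − 3 = -1 → (-1,-1,2)
replace slot 2: 2·((-1)+2) − (-1) = 3 → (-1,3,2)
replace slot 1: 2·(3+2) − (-1) = 11 → (11,3,2)
replace slot 2: 2·(11+2) − 3 = 23 → (11,23,2)

11,23,2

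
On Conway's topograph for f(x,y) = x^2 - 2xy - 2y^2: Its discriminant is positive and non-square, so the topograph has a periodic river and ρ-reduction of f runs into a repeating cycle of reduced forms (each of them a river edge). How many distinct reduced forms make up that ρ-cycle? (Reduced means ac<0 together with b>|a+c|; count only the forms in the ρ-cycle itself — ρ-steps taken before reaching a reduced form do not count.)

D = 12, ⌊√D⌋ = 3
descent: ρ → (-2,2,1)  [lands on river]
river: ρ → (1,2,-2)
ρ-cycle length = 2 (tail of 1 descent step not counted)

2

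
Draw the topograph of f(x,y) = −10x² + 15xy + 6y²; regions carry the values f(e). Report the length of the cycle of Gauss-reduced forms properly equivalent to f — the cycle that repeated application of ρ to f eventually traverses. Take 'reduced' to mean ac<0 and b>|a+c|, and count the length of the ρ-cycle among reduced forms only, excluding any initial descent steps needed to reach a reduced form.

D = 465, ⌊√D⌋ = 21
river: ρ → (6,21,-1)
river: ρ → (-1,21,6)
river: ρ → (6,15,-10)
river: ρ → (-10,5,11)
river: ρ → (11,17,-4)
river: ρ → (-4,15,15)
river: ρ → (15,15,-4)
river: ρ → (-4,17,11)
river: ρ → (11,5,-10)
river: ρ → (-10,15,6)
ρ-cycle length = 10 (tail of 0 descent steps not counted)

10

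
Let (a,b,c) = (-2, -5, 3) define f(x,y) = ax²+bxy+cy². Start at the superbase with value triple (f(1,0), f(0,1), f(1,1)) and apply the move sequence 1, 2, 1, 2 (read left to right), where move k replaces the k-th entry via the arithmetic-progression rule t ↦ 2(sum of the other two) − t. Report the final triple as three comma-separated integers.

start (-2,3,-4) = (f(1,0),f(0,1),f(1,1))
replace slot 1: 2·(3+(-4)) − (-2) = 0 → (0,3,-4)
replace slot 2: 2·(0+(-4)) − 3 = -11 → (0,-11,-4)
replace slot 1: 2·((-11)+(-4)) − 0 = -30 → (-30,-11,-4)
replace slot 2: 2·((-30)+(-4)) − (-11) = -57 → (-30,-57,-4)

-30,-57,-4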